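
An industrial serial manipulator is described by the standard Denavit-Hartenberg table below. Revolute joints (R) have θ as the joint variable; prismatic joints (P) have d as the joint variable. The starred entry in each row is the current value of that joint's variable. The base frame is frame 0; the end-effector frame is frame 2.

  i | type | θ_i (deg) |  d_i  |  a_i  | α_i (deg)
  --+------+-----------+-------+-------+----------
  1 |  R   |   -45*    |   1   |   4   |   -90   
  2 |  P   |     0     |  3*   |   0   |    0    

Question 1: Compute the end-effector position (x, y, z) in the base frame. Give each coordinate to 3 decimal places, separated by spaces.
4.950 -0.707 1.000

after link 1: o_1 = (2.8284, -2.8284, 1.0000)
after link 2: o_2 = (4.9497, -0.7071, 1.0000)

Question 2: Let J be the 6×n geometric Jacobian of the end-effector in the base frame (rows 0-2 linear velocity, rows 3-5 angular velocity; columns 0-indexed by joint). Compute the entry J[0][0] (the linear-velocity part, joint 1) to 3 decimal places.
0.707

axis z_0 = ẑ; lever o_n−o_0 = (4.9497,-0.7071,1.0000)
cross product → J_v[:, 0] = (0.7071,4.9497,-0.0000)
J_ω[:, 0] = z_0
entry J[0][0] = 0.7071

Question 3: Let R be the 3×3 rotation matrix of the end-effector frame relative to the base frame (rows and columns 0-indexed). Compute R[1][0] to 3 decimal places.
-0.707

End-effector x-axis (col 0 of R) = (0.7071,-0.7071,0.0000)
R[1][0] = -0.7071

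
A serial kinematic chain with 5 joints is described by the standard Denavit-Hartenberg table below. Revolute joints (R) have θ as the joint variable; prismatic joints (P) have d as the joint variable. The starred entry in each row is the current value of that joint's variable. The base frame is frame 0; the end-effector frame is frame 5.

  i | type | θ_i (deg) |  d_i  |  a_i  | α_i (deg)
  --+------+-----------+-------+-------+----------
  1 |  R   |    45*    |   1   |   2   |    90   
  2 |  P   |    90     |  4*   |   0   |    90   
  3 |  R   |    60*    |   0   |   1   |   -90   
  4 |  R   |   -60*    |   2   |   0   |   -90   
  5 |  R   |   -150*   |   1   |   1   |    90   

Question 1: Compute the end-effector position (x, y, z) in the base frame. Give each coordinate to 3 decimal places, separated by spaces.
after link 1: o_1 = (1.4142, 1.4142, 1.0000)
after link 2: o_2 = (4.2426, -1.4142, 1.0000)
after link 3: o_3 = (4.8550, -2.0266, 1.5000)
after link 4: o_4 = (5.5621, -2.7337, -0.2321)
after link 5: o_5 = (5.1202, -4.0595, -0.4486)

5.120 -4.060 -0.449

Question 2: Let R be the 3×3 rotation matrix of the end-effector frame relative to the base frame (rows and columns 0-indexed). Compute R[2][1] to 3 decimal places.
0.433

End-effector y-axis (col 1 of R) = (0.1768,-0.8839,0.4330)
R[2][1] = 0.4330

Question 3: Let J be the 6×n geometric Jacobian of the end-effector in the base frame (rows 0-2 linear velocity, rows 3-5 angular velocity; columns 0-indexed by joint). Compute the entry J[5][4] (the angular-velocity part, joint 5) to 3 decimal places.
0.433

axis z_4 = (0.1768,-0.8839,0.4330); lever o_n−o_4 = (-0.4419,-1.3258,-0.2165)
cross product → J_v[:, 4] = (0.7655,-0.1531,-0.6250)
J_ω[:, 4] = z_4
entry J[5][4] = 0.4330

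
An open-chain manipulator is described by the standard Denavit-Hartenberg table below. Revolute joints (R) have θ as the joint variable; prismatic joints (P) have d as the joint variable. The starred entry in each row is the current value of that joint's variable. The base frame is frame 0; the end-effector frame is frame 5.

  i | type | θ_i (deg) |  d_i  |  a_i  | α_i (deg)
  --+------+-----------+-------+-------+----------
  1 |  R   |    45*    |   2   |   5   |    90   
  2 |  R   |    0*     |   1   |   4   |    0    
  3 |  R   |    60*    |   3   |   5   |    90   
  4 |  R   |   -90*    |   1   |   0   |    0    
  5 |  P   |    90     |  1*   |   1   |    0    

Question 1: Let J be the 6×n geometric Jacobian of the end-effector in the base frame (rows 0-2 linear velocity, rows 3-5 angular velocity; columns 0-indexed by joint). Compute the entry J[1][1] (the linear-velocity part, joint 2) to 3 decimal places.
axis z_1 = (0.7071,-0.7071,0.0000); lever o_n−o_1 = (9.0029,3.3461,4.1962)
cross product → J_v[:, 1] = (-2.9671,-2.9671,8.7321)
J_ω[:, 1] = z_1
entry J[1][1] = -2.9671

-2.967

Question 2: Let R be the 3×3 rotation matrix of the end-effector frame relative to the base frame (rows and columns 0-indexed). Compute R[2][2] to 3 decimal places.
-0.500

End-effector z-axis (col 2 of R) = (0.6124,0.6124,-0.5000)
R[2][2] = -0.5000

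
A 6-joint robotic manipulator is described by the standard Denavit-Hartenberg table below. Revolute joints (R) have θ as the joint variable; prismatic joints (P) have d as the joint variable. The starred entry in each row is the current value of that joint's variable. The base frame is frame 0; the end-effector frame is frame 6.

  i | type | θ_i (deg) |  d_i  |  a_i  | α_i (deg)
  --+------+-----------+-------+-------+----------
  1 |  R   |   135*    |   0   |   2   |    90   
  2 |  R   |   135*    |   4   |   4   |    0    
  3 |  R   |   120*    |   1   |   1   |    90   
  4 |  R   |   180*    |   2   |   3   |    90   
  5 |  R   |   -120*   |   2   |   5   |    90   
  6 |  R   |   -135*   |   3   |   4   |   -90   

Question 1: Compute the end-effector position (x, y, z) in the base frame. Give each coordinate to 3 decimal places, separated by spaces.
4.950 0.950 1.621

after link 1: o_1 = (-1.4142, 1.4142, 0.0000)
after link 2: o_2 = (3.4142, 2.2426, 2.8284)
after link 3: o_3 = (4.3043, 2.7667, 1.8625)
after link 4: o_4 = (5.1213, 1.9497, 5.2779)
after link 5: o_5 = (4.0355, 5.8640, 1.7424)
after link 6: o_6 = (4.9497, 0.9497, 1.6211)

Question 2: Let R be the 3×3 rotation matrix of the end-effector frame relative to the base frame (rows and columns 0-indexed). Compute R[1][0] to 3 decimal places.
-0.854

End-effector x-axis (col 0 of R) = (-0.1464,-0.8536,0.5000)
R[1][0] = -0.8536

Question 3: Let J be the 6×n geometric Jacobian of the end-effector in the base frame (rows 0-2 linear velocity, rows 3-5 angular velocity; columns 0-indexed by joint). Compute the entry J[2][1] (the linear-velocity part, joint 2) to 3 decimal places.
-4.828

axis z_1 = (0.7071,0.7071,0.0000); lever o_n−o_1 = (6.3640,-0.4645,1.6211)
cross product → J_v[:, 1] = (1.1463,-1.1463,-4.8284)
J_ω[:, 1] = z_1
entry J[2][1] = -4.8284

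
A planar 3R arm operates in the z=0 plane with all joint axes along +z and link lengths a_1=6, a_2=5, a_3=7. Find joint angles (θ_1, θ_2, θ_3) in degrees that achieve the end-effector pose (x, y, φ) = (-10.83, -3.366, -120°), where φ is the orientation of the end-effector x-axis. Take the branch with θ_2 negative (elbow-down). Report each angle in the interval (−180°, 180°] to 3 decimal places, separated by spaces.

wrist centre = target − a_3·(cos φ, sin φ) = (-7.3300, 2.6962)
cos θ_2 = (60.9983−6²−5²)/(2·6·5) = -0.0000; θ_2 = -90.0016° (elbow-down)
β = atan2(2.6962,-7.3300) = 159.8051°; ψ = atan2(-5.0000,5.9999) = -39.8062°
θ_1 = β − ψ = 199.6113°
θ_3 = φ − θ_1 − θ_2 = 130.3903° (wrapped to (-180°,180°])

-160.389 -90.002 130.390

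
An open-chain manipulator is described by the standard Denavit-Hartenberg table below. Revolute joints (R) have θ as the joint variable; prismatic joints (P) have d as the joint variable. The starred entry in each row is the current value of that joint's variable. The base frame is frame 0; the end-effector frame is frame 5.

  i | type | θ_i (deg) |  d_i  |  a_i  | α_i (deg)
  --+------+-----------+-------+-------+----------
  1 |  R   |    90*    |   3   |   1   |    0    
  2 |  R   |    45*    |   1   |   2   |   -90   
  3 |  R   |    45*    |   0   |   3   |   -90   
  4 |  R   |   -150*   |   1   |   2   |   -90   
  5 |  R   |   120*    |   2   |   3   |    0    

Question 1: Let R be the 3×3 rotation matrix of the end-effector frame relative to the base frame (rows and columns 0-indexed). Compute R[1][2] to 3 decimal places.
-0.362

End-effector z-axis (col 2 of R) = (-0.8624,-0.3624,-0.3536)
R[1][2] = -0.3624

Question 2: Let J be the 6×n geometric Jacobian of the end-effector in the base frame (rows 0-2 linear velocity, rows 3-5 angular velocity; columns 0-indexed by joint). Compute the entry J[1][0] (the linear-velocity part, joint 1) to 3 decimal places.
-5.398

axis z_0 = ẑ; lever o_n−o_0 = (-5.3983,3.5952,2.6078)
cross product → J_v[:, 0] = (-3.5952,-5.3983,0.0000)
J_ω[:, 0] = z_0
entry J[1][0] = -5.3983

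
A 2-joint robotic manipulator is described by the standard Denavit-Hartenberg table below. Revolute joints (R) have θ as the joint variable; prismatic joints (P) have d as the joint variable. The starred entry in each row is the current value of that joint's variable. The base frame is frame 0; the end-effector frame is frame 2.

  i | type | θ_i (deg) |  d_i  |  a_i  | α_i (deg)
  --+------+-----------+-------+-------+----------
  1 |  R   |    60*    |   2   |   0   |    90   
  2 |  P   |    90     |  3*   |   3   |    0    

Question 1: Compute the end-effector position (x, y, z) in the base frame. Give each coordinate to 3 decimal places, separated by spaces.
after link 1: o_1 = (0.0000, 0.0000, 2.0000)
after link 2: o_2 = (2.5981, -1.5000, 5.0000)

2.598 -1.500 5.000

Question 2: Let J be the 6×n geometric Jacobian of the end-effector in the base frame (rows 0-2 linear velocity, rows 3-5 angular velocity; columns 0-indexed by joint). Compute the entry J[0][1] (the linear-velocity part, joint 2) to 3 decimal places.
0.866

prismatic axis z_1 = (0.8660,-0.5000,0.0000)
J_v[:, 1] = z_1; J_ω[:, 1] = (0,0,0)
entry J[0][1] = 0.8660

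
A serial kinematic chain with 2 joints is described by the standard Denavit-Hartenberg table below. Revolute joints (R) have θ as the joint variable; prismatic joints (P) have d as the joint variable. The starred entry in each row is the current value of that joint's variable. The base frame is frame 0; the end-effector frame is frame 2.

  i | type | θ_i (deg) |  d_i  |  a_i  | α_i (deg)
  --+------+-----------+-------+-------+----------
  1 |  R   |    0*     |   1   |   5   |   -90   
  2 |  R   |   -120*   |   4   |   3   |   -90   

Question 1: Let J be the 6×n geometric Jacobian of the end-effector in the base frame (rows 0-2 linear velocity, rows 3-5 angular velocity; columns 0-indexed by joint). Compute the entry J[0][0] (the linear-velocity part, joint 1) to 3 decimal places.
axis z_0 = ẑ; lever o_n−o_0 = (3.5000,4.0000,3.5981)
cross product → J_v[:, 0] = (-4.0000,3.5000,0.0000)
J_ω[:, 0] = z_0
entry J[0][0] = -4.0000

-4.000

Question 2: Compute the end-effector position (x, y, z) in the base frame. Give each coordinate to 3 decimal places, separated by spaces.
after link 1: o_1 = (5.0000, 0.0000, 1.0000)
after link 2: o_2 = (3.5000, 4.0000, 3.5981)

3.500 4.000 3.598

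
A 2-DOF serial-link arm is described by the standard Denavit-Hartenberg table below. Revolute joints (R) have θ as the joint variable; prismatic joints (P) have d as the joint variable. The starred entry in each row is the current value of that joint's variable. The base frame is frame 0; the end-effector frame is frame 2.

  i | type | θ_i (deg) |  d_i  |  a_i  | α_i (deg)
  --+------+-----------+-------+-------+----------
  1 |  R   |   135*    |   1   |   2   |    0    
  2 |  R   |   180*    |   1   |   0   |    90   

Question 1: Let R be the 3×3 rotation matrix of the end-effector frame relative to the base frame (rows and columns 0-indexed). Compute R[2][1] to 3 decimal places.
1.000

End-effector y-axis (col 1 of R) = (0.0000,0.0000,1.0000)
R[2][1] = 1.0000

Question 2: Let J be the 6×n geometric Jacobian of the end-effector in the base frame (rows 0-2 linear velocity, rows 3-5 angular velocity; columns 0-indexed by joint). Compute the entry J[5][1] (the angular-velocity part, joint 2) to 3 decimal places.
axis z_1 = (0.0000,0.0000,1.0000); lever o_n−o_1 = (0.0000,0.0000,1.0000)
cross product → J_v[:, 1] = (0.0000,0.0000,0.0000)
J_ω[:, 1] = z_1
entry J[5][1] = 1.0000

1.000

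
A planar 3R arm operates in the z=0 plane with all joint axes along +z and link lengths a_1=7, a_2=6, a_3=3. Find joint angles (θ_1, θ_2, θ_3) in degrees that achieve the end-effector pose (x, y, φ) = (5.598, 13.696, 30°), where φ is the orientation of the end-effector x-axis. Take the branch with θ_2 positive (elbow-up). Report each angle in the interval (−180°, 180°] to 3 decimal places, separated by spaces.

wrist centre = target − a_3·(cos φ, sin φ) = (2.9999, 12.1960)
cos θ_2 = (157.7420−7²−6²)/(2·7·6) = 0.8660; θ_2 = 30.0057° (elbow-up)
β = atan2(12.1960,2.9999) = 76.1810°; ψ = atan2(3.0005,12.1959) = 13.8218°
θ_1 = β − ψ = 62.3591°
θ_3 = φ − θ_1 − θ_2 = -62.3648° (wrapped to (-180°,180°])

62.359 30.006 -62.365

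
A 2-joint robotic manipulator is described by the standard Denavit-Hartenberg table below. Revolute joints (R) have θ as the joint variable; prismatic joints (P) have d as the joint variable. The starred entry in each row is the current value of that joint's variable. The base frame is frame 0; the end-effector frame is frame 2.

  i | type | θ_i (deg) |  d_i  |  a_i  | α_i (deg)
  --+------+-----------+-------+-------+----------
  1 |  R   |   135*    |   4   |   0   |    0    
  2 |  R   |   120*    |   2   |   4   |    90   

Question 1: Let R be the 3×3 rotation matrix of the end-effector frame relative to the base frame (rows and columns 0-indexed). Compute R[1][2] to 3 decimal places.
0.259

End-effector z-axis (col 2 of R) = (-0.9659,0.2588,0.0000)
R[1][2] = 0.2588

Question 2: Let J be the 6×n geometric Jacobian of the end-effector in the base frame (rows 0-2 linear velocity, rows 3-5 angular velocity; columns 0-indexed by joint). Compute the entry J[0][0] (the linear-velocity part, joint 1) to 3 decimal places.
axis z_0 = ẑ; lever o_n−o_0 = (-1.0353,-3.8637,6.0000)
cross product → J_v[:, 0] = (3.8637,-1.0353,0.0000)
J_ω[:, 0] = z_0
entry J[0][0] = 3.8637

3.864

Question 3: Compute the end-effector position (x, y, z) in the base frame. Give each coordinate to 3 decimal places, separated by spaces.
-1.035 -3.864 6.000

after link 1: o_1 = (0.0000, 0.0000, 4.0000)
after link 2: o_2 = (-1.0353, -3.8637, 6.0000)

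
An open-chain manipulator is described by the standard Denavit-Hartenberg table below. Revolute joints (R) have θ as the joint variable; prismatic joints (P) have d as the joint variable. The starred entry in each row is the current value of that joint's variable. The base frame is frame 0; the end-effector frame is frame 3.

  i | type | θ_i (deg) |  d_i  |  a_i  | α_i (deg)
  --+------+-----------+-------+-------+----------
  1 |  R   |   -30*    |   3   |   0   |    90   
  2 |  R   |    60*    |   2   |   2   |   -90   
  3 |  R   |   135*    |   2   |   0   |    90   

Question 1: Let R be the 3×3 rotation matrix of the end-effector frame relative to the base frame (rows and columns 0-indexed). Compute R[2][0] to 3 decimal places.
End-effector x-axis (col 0 of R) = (0.0474,0.7891,-0.6124)
R[2][0] = -0.6124

-0.612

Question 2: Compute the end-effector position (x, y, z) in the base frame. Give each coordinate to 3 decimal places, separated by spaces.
after link 1: o_1 = (0.0000, 0.0000, 3.0000)
after link 2: o_2 = (-0.1340, -2.2321, 4.7321)
after link 3: o_3 = (-1.6340, -1.3660, 5.7321)

-1.634 -1.366 5.732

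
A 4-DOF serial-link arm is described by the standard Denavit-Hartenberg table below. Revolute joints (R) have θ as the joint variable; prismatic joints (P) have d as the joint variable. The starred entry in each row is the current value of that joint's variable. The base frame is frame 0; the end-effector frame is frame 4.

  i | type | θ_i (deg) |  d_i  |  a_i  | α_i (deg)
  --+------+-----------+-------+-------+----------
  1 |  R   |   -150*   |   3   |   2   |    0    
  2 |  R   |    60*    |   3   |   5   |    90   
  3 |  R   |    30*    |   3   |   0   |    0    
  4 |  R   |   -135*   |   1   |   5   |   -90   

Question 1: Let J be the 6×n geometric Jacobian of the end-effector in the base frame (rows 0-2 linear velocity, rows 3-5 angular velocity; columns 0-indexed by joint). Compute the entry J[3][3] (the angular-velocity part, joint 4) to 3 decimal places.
axis z_3 = (-1.0000,0.0000,0.0000); lever o_n−o_3 = (-1.0000,1.2941,-4.8296)
cross product → J_v[:, 3] = (-0.0000,-4.8296,-1.2941)
J_ω[:, 3] = z_3
entry J[3][3] = -1.0000

-1.000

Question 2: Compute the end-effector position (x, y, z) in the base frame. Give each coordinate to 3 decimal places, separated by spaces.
after link 1: o_1 = (-1.7321, -1.0000, 3.0000)
after link 2: o_2 = (-1.7321, -6.0000, 6.0000)
after link 3: o_3 = (-4.7321, -6.0000, 6.0000)
after link 4: o_4 = (-5.7321, -4.7059, 1.1704)

-5.732 -4.706 1.170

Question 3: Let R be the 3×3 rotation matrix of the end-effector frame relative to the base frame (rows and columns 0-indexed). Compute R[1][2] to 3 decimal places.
End-effector z-axis (col 2 of R) = (-0.0000,-0.9659,-0.2588)
R[1][2] = -0.9659

-0.966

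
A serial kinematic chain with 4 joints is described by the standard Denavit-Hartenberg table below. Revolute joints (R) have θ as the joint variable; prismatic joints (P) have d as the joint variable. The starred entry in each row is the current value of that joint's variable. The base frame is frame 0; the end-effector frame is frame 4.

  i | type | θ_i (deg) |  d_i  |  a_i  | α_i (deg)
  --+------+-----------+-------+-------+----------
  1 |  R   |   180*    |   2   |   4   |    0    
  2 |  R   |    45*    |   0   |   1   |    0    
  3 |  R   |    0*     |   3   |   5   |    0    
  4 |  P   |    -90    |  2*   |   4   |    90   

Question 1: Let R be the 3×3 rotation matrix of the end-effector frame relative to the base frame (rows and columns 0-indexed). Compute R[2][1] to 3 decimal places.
1.000

End-effector y-axis (col 1 of R) = (-0.0000,-0.0000,1.0000)
R[2][1] = 1.0000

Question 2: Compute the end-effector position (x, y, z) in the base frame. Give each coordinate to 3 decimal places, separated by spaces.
-11.071 -1.414 7.000

after link 1: o_1 = (-4.0000, 0.0000, 2.0000)
after link 2: o_2 = (-4.7071, -0.7071, 2.0000)
after link 3: o_3 = (-8.2426, -4.2426, 5.0000)
after link 4: o_4 = (-11.0711, -1.4142, 7.0000)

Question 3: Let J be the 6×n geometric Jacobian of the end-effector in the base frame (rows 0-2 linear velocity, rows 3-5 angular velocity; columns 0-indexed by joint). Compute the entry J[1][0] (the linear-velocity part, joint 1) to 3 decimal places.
-11.071

axis z_0 = ẑ; lever o_n−o_0 = (-11.0711,-1.4142,7.0000)
cross product → J_v[:, 0] = (1.4142,-11.0711,0.0000)
J_ω[:, 0] = z_0
entry J[1][0] = -11.0711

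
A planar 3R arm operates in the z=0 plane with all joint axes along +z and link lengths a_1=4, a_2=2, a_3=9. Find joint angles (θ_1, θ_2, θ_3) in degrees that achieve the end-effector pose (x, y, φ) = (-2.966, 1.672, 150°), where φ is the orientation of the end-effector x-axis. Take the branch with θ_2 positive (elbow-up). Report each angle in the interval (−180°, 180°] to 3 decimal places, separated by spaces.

wrist centre = target − a_3·(cos φ, sin φ) = (4.8282, -2.8280)
cos θ_2 = (31.3094−4²−2²)/(2·4·2) = 0.7068; θ_2 = 45.0219° (elbow-up)
β = atan2(-2.8280,4.8282) = -30.3584°; ψ = atan2(1.4148,5.4137) = 14.6456°
θ_1 = β − ψ = -45.0040°
θ_3 = φ − θ_1 − θ_2 = 149.9821° (wrapped to (-180°,180°])

-45.004 45.022 149.982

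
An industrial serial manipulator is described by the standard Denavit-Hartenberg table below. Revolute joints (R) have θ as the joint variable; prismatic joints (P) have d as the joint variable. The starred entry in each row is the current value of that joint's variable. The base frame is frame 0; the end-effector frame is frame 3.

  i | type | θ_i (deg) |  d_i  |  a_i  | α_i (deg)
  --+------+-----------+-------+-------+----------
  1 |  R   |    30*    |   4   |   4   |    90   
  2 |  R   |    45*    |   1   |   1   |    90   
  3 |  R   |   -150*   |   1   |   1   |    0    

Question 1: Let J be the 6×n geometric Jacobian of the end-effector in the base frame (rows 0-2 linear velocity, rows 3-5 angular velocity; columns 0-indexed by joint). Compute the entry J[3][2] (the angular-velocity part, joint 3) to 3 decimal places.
0.612

axis z_2 = (0.6124,0.3536,-0.7071); lever o_n−o_2 = (-0.1680,0.4804,-1.3195)
cross product → J_v[:, 2] = (-0.1268,0.9268,0.3536)
J_ω[:, 2] = z_2
entry J[3][2] = 0.6124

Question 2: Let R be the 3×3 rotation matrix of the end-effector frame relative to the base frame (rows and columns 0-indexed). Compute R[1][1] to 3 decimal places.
End-effector y-axis (col 1 of R) = (-0.1268,0.9268,0.3536)
R[1][1] = 0.9268

0.927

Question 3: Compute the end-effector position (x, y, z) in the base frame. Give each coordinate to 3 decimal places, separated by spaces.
after link 1: o_1 = (3.4641, 2.0000, 4.0000)
after link 2: o_2 = (4.5765, 1.4875, 4.7071)
after link 3: o_3 = (4.4085, 1.9679, 3.3876)

4.409 1.968 3.388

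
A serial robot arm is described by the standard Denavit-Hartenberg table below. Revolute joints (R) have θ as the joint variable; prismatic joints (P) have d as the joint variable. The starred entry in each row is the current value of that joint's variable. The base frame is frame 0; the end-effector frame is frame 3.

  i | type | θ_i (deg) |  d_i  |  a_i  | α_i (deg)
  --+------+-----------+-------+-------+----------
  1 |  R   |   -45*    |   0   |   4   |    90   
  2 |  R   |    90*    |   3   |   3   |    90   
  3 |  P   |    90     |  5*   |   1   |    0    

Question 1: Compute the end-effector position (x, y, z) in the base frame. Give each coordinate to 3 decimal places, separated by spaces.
3.536 -9.192 3.000

after link 1: o_1 = (2.8284, -2.8284, 0.0000)
after link 2: o_2 = (0.7071, -4.9497, 3.0000)
after link 3: o_3 = (3.5355, -9.1924, 3.0000)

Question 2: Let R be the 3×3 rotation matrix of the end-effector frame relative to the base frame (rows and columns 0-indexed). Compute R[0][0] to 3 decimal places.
-0.707

End-effector x-axis (col 0 of R) = (-0.7071,-0.7071,0.0000)
R[0][0] = -0.7071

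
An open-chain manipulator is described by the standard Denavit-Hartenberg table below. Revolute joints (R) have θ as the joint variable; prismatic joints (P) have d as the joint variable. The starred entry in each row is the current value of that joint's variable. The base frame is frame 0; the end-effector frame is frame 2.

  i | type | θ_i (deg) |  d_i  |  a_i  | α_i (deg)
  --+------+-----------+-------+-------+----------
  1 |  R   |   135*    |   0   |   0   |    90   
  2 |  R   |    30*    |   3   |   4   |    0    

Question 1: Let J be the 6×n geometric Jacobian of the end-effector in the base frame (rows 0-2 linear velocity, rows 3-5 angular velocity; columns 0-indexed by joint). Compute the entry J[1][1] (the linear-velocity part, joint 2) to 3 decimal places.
axis z_1 = (0.7071,0.7071,0.0000); lever o_n−o_1 = (-0.3282,4.5708,2.0000)
cross product → J_v[:, 1] = (1.4142,-1.4142,3.4641)
J_ω[:, 1] = z_1
entry J[1][1] = -1.4142

-1.414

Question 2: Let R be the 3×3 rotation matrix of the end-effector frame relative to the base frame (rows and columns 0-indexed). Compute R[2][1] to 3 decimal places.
0.866

End-effector y-axis (col 1 of R) = (0.3536,-0.3536,0.8660)
R[2][1] = 0.8660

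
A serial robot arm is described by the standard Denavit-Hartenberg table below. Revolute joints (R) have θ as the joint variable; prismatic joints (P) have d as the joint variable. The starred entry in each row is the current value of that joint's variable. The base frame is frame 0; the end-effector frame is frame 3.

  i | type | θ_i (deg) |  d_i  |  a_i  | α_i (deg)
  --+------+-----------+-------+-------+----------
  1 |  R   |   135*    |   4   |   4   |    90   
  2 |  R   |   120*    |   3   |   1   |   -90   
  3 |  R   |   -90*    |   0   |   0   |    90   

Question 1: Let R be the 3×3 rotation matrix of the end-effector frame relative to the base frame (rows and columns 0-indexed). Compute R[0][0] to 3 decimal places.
End-effector x-axis (col 0 of R) = (0.7071,0.7071,0.0000)
R[0][0] = 0.7071

0.707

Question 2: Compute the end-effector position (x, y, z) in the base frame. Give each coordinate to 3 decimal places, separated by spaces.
after link 1: o_1 = (-2.8284, 2.8284, 4.0000)
after link 2: o_2 = (-0.3536, 4.5962, 4.8660)
after link 3: o_3 = (-0.3536, 4.5962, 4.8660)

-0.354 4.596 4.866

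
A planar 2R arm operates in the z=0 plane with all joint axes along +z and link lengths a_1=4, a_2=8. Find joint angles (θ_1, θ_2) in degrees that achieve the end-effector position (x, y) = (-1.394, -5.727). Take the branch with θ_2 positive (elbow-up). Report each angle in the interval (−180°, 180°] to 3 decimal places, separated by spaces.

149.990 135.004

cos θ_2 = (34.7418−4²−8²)/(2·4·8) = -0.7072; θ_2 = 135.0043° (elbow-up)
β = atan2(-5.7270,-1.3940) = -103.6802°; ψ = atan2(5.6564,-1.6573) = 106.3301°
θ_1 = β − ψ = -210.0103°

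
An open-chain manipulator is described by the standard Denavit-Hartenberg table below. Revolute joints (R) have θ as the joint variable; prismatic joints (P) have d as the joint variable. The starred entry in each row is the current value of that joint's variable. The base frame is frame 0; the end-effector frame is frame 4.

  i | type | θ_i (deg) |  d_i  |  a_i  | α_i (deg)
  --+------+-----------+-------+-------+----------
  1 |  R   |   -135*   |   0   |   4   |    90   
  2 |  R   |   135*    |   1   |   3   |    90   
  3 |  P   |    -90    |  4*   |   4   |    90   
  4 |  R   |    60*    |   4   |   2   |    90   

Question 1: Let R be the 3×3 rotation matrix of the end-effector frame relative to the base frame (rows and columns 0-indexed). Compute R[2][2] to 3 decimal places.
-0.354

End-effector z-axis (col 2 of R) = (0.8624,-0.3624,-0.3536)
R[2][2] = -0.3536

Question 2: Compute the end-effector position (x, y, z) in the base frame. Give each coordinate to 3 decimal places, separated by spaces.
after link 1: o_1 = (-2.8284, -2.8284, 0.0000)
after link 2: o_2 = (-2.0355, -0.6213, 2.1213)
after link 3: o_3 = (-1.2071, -5.4497, 4.9497)
after link 4: o_4 = (-3.3660, -9.0229, 3.3461)

-3.366 -9.023 3.346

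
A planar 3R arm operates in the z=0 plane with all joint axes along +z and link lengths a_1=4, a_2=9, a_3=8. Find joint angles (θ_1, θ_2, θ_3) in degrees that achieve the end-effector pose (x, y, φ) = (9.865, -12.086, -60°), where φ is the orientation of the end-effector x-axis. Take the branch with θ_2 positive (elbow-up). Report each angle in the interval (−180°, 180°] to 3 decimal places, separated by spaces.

-134.998 119.999 -45.001

wrist centre = target − a_3·(cos φ, sin φ) = (5.8650, -5.1578)
cos θ_2 = (61.0011−4²−9²)/(2·4·9) = -0.5000; θ_2 = 119.9990° (elbow-up)
β = atan2(-5.1578,5.8650) = -41.3290°; ψ = atan2(7.7943,-0.4999) = 93.6695°
θ_1 = β − ψ = -134.9985°
θ_3 = φ − θ_1 − θ_2 = -45.0005° (wrapped to (-180°,180°])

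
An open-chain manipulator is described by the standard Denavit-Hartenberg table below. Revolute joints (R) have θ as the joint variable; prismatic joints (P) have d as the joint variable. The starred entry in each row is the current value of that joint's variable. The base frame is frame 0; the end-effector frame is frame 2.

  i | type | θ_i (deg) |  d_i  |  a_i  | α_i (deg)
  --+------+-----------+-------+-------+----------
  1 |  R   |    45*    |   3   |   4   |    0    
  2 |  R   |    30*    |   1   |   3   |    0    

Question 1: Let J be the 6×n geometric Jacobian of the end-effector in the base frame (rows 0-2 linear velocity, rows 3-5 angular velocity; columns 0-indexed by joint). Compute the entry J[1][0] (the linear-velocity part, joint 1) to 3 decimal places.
3.605

axis z_0 = ẑ; lever o_n−o_0 = (3.6049,5.7262,4.0000)
cross product → J_v[:, 0] = (-5.7262,3.6049,0.0000)
J_ω[:, 0] = z_0
entry J[1][0] = 3.6049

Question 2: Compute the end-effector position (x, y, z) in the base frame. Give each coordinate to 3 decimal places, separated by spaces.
3.605 5.726 4.000

after link 1: o_1 = (2.8284, 2.8284, 3.0000)
after link 2: o_2 = (3.6049, 5.7262, 4.0000)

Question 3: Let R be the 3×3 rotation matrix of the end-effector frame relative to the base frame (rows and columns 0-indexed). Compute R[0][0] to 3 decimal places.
0.259

End-effector x-axis (col 0 of R) = (0.2588,0.9659,0.0000)
R[0][0] = 0.2588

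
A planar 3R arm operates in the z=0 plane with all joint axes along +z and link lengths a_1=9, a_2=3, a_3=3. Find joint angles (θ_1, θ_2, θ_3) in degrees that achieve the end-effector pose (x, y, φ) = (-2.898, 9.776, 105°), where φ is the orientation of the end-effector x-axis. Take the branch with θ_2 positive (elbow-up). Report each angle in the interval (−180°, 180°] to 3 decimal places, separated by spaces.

wrist centre = target − a_3·(cos φ, sin φ) = (-2.1215, 6.8782)
cos θ_2 = (51.8109−9²−3²)/(2·9·3) = -0.7072; θ_2 = 135.0080° (elbow-up)
β = atan2(6.8782,-2.1215) = 107.1420°; ψ = atan2(2.1210,6.8784) = 17.1377°
θ_1 = β − ψ = 90.0043°
θ_3 = φ − θ_1 − θ_2 = -120.0123° (wrapped to (-180°,180°])

90.004 135.008 -120.012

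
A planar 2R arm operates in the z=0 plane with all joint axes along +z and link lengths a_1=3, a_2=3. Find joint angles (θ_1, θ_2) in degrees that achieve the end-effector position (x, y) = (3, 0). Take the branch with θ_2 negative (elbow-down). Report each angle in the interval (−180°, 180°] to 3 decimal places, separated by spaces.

cos θ_2 = (9.0000−3²−3²)/(2·3·3) = -0.5000; θ_2 = -120.0000° (elbow-down)
β = atan2(0.0000,3.0000) = 0.0000°; ψ = atan2(-2.5981,1.5000) = -60.0000°
θ_1 = β − ψ = 60.0000°

60.000 -120.000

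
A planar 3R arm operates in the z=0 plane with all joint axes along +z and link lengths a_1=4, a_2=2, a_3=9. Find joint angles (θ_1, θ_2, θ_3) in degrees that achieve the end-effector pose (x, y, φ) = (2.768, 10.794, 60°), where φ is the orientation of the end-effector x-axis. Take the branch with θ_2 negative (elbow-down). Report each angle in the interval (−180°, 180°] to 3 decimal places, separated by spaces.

150.001 -120.006 30.005

wrist centre = target − a_3·(cos φ, sin φ) = (-1.7320, 2.9998)
cos θ_2 = (11.9985−4²−2²)/(2·4·2) = -0.5001; θ_2 = -120.0064° (elbow-down)
β = atan2(2.9998,-1.7320) = 120.0012°; ψ = atan2(-1.7319,2.9998) = -30.0000°
θ_1 = β − ψ = 150.0012°
θ_3 = φ − θ_1 − θ_2 = 30.0052° (wrapped to (-180°,180°])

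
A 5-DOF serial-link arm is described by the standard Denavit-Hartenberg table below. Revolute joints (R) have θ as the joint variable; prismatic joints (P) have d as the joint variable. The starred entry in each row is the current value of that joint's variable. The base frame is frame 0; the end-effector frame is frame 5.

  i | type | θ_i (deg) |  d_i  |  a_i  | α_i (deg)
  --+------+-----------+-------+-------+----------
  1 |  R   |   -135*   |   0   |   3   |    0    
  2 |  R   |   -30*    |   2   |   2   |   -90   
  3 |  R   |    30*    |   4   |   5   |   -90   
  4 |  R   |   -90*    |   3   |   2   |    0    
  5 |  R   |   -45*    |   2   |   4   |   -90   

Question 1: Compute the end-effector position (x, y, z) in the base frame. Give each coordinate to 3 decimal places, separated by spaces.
after link 1: o_1 = (-2.1213, -2.1213, 0.0000)
after link 2: o_2 = (-4.0532, -2.6390, 2.0000)
after link 3: o_3 = (-7.2005, -7.6234, -0.5000)
after link 4: o_4 = (-5.2340, -9.1670, -3.0981)
after link 5: o_5 = (-1.1699, -11.0063, -3.4159)

-1.170 -11.006 -3.416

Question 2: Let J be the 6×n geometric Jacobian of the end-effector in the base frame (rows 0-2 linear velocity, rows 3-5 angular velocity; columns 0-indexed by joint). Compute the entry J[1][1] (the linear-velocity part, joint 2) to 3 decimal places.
0.951

axis z_1 = (0.0000,0.0000,1.0000); lever o_n−o_1 = (0.9514,-8.8849,-3.4159)
cross product → J_v[:, 1] = (8.8849,0.9514,-0.0000)
J_ω[:, 1] = z_1
entry J[1][1] = 0.9514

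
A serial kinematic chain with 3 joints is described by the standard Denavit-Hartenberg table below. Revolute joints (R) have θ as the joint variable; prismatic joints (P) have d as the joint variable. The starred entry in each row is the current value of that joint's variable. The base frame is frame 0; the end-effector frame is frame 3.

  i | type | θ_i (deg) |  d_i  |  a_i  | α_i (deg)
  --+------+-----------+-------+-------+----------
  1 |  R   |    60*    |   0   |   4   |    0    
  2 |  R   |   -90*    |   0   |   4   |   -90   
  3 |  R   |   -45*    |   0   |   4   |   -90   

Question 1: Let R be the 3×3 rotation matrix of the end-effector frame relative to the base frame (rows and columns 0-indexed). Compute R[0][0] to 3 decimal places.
End-effector x-axis (col 0 of R) = (0.6124,-0.3536,0.7071)
R[0][0] = 0.6124

0.612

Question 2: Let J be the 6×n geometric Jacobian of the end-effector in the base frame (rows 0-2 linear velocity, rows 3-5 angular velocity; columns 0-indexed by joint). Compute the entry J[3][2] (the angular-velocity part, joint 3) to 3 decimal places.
axis z_2 = (0.5000,0.8660,0.0000); lever o_n−o_2 = (2.4495,-1.4142,2.8284)
cross product → J_v[:, 2] = (2.4495,-1.4142,-2.8284)
J_ω[:, 2] = z_2
entry J[3][2] = 0.5000

0.500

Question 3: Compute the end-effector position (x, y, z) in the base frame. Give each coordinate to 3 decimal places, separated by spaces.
after link 1: o_1 = (2.0000, 3.4641, 0.0000)
after link 2: o_2 = (5.4641, 1.4641, 0.0000)
after link 3: o_3 = (7.9136, 0.0499, 2.8284)

7.914 0.050 2.828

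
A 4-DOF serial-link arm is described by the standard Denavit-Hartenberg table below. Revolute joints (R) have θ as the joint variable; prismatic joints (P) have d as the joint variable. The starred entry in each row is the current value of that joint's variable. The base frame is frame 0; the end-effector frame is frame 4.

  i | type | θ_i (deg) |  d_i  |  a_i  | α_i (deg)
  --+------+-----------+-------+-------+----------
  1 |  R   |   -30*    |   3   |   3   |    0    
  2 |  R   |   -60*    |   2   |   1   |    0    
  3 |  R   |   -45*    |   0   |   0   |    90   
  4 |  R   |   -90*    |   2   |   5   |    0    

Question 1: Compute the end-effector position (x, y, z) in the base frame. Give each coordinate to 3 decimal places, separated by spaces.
after link 1: o_1 = (2.5981, -1.5000, 3.0000)
after link 2: o_2 = (2.5981, -2.5000, 5.0000)
after link 3: o_3 = (2.5981, -2.5000, 5.0000)
after link 4: o_4 = (1.1839, -1.0858, 0.0000)

1.184 -1.086 0.000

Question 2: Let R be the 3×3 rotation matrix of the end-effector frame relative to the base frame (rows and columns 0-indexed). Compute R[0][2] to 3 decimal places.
-0.707

End-effector z-axis (col 2 of R) = (-0.7071,0.7071,0.0000)
R[0][2] = -0.7071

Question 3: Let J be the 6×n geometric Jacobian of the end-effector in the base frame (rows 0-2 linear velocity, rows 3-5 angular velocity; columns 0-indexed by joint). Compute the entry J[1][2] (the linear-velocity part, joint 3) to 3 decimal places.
axis z_2 = (0.0000,0.0000,1.0000); lever o_n−o_2 = (-1.4142,1.4142,-5.0000)
cross product → J_v[:, 2] = (-1.4142,-1.4142,0.0000)
J_ω[:, 2] = z_2
entry J[1][2] = -1.4142

-1.414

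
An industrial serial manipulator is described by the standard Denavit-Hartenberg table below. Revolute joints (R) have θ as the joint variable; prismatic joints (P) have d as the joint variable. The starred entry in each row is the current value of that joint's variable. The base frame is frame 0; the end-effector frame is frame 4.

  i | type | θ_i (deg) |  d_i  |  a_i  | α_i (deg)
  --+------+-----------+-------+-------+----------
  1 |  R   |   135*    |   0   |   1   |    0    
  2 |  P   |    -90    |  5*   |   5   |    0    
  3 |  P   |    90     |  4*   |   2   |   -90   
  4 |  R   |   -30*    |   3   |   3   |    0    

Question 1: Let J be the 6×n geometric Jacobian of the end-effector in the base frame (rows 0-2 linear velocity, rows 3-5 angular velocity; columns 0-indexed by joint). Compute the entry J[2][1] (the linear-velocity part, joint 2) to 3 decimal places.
prismatic axis z_1 = (0.0000,0.0000,1.0000)
J_v[:, 1] = z_1; J_ω[:, 1] = (0,0,0)
entry J[2][1] = 1.0000

1.000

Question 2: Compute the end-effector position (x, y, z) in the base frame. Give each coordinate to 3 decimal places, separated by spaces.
after link 1: o_1 = (-0.7071, 0.7071, 0.0000)
after link 2: o_2 = (2.8284, 4.2426, 5.0000)
after link 3: o_3 = (1.4142, 5.6569, 9.0000)
after link 4: o_4 = (-2.5442, 5.3727, 10.5000)

-2.544 5.373 10.500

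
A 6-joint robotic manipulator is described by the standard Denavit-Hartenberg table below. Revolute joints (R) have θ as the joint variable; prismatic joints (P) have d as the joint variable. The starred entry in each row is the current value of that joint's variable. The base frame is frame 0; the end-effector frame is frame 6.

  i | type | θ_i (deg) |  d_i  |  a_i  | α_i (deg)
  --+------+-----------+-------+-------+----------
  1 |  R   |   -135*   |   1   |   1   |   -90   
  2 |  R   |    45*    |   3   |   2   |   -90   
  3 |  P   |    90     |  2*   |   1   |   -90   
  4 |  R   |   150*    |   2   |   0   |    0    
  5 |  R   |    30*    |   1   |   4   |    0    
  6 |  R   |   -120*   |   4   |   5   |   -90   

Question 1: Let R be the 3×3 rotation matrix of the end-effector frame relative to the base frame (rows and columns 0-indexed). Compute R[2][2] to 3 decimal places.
End-effector z-axis (col 2 of R) = (0.3624,-0.8624,0.3536)
R[2][2] = 0.3536

0.354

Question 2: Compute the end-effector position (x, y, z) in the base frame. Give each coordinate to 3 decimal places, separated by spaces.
3.103 -1.847 6.183

after link 1: o_1 = (-0.7071, -0.7071, 1.0000)
after link 2: o_2 = (0.4142, -3.8284, -0.4142)
after link 3: o_3 = (0.7071, -2.1213, -1.8284)
after link 4: o_4 = (1.7071, -1.1213, -0.4142)
after link 5: o_5 = (5.0355, -3.4497, 0.2929)
after link 6: o_6 = (3.1027, -1.8470, 6.1832)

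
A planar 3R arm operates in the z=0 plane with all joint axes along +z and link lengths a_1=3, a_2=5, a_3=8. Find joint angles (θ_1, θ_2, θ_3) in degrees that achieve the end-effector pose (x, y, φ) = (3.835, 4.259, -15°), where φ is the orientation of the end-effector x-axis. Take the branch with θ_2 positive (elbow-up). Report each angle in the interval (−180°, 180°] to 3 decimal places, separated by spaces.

93.179 44.998 -153.177

wrist centre = target − a_3·(cos φ, sin φ) = (-3.8924, 6.3296)
cos θ_2 = (55.2141−3²−5²)/(2·3·5) = 0.7071; θ_2 = 44.9977° (elbow-up)
β = atan2(6.3296,-3.8924) = 121.5898°; ψ = atan2(3.5354,6.5357) = 28.4106°
θ_1 = β − ψ = 93.1792°
θ_3 = φ − θ_1 − θ_2 = -153.1768° (wrapped to (-180°,180°])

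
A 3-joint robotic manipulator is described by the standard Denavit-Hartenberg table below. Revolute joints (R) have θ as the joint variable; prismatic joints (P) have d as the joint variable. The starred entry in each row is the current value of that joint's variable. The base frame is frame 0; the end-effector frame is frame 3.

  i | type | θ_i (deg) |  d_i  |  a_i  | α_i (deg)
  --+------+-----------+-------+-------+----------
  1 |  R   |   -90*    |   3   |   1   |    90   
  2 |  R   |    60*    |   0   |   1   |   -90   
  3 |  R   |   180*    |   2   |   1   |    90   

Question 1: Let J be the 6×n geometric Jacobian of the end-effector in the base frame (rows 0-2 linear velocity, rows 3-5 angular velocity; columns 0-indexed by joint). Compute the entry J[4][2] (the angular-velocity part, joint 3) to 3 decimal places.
0.866

axis z_2 = (-0.0000,0.8660,0.5000); lever o_n−o_2 = (-0.0000,2.2321,0.1340)
cross product → J_v[:, 2] = (-1.0000,-0.0000,-0.0000)
J_ω[:, 2] = z_2
entry J[4][2] = 0.8660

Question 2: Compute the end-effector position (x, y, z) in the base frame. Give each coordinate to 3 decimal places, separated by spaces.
0.000 0.732 4.000

after link 1: o_1 = (0.0000, -1.0000, 3.0000)
after link 2: o_2 = (0.0000, -1.5000, 3.8660)
after link 3: o_3 = (0.0000, 0.7321, 4.0000)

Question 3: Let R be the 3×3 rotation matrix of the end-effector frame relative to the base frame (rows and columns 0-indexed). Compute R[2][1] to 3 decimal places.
End-effector y-axis (col 1 of R) = (-0.0000,0.8660,0.5000)
R[2][1] = 0.5000

0.500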